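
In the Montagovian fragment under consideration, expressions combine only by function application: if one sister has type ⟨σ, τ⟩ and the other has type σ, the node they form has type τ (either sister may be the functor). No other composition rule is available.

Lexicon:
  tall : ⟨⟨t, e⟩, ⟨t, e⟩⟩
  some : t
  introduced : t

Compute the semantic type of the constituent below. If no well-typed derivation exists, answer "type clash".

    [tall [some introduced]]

type clash

[some introduced]: t and t cannot combine by function application — type clash.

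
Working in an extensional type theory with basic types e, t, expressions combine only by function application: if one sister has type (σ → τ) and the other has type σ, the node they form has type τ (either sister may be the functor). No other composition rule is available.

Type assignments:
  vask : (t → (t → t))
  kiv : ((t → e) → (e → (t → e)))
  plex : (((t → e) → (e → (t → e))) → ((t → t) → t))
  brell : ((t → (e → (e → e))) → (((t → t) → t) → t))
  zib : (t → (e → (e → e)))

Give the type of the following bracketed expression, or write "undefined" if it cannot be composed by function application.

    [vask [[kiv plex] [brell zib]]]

(t → t)

[kiv plex]: functor plex : (((t → e) → (e → (t → e))) → ((t → t) → t)), argument kiv : ((t → e) → (e → (t → e))); result ((t → t) → t).
[brell zib]: functor brell : ((t → (e → (e → e))) → (((t → t) → t) → t)), argument zib : (t → (e → (e → e))); result (((t → t) → t) → t).
[[kiv plex] [brell zib]]: functor [brell zib] : (((t → t) → t) → t), argument [kiv plex] : ((t → t) → t); result t.
[vask [[kiv plex] [brell zib]]]: functor vask : (t → (t → t)), argument [[kiv plex] [brell zib]] : t; result (t → t).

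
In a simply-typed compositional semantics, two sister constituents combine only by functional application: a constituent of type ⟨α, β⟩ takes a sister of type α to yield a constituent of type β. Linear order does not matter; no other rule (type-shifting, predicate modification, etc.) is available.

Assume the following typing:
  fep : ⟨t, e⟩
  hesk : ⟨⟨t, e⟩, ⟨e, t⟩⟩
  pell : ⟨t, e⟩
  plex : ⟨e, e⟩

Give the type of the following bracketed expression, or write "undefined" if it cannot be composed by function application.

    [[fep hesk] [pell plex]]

undefined

[fep hesk]: functor hesk : ⟨⟨t, e⟩, ⟨e, t⟩⟩, argument fep : ⟨t, e⟩; result ⟨e, t⟩.
[pell plex]: ⟨t, e⟩ and ⟨e, e⟩ cannot combine by function application — type clash.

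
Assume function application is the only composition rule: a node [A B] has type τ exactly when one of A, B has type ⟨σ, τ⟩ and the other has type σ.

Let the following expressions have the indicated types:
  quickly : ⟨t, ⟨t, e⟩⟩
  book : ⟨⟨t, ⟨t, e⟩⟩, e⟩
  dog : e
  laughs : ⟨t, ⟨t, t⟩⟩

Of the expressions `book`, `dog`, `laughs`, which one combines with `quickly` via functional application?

book — combines: book : ⟨⟨t, ⟨t, e⟩⟩, e⟩ takes quickly : ⟨t, ⟨t, e⟩⟩ as argument, giving e.
dog : e — does not combine with quickly.
laughs : ⟨t, ⟨t, t⟩⟩ — does not combine with quickly.

book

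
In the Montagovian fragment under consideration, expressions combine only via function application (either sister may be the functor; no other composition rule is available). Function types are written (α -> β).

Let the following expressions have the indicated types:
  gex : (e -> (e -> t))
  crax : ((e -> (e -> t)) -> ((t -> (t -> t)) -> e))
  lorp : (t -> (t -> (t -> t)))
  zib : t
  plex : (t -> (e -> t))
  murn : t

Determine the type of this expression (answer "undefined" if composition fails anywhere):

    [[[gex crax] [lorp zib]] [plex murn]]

[gex crax]: crax is ((e -> (e -> t)) -> ((t -> (t -> t)) -> e)), gex is (e -> (e -> t)); result ((t -> (t -> t)) -> e).
[lorp zib]: lorp is (t -> (t -> (t -> t))), zib is t; result (t -> (t -> t)).
[[gex crax] [lorp zib]]: [gex crax] is ((t -> (t -> t)) -> e), [lorp zib] is (t -> (t -> t)); result e.
[plex murn]: plex is (t -> (e -> t)), murn is t; result (e -> t).
[[[gex crax] [lorp zib]] [plex murn]]: [plex murn] is (e -> t), [[gex crax] [lorp zib]] is e; result t.

t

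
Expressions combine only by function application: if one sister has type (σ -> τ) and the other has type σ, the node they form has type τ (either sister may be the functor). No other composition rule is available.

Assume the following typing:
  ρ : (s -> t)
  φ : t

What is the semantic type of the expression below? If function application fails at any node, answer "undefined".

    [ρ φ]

[ρ φ]: (s -> t) and t cannot combine by function application — type clash.

undefined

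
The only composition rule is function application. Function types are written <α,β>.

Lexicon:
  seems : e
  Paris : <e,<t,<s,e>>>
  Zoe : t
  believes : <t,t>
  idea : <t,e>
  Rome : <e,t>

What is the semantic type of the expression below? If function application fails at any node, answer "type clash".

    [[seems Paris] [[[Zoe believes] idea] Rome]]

[seems Paris]: <e,<t,<s,e>>> applied to e yields <t,<s,e>>.
[Zoe believes]: <t,t> applied to t yields t.
[[Zoe believes] idea]: <t,e> applied to t yields e.
[[[Zoe believes] idea] Rome]: <e,t> applied to e yields t.
[[seems Paris] [[[Zoe believes] idea] Rome]]: <t,<s,e>> applied to t yields <s,e>.

<s,e>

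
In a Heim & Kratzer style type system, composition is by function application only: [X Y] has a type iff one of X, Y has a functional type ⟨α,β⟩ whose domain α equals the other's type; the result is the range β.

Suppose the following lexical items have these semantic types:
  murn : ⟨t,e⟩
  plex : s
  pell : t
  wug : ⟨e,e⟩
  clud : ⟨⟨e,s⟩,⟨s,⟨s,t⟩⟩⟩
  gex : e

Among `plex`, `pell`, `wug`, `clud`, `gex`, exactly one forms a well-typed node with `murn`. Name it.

plex : s — murn needs t; plex needs nothing (atomic); neither fits.
pell — combines: murn : ⟨t,e⟩ takes pell : t as argument, giving e.
wug : ⟨e,e⟩ — murn needs t; wug needs e; neither fits.
clud : ⟨⟨e,s⟩,⟨s,⟨s,t⟩⟩⟩ — murn needs t; clud needs ⟨e,s⟩; neither fits.
gex : e — murn needs t; gex needs nothing (atomic); neither fits.

pell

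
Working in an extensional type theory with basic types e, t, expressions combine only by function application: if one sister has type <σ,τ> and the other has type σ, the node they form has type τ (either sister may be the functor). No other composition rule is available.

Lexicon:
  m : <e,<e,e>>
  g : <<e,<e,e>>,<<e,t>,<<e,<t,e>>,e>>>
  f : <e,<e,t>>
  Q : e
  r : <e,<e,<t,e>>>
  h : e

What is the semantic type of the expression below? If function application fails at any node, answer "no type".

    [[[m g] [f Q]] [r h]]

[m g]: g is <<e,<e,e>>,<<e,t>,<<e,<t,e>>,e>>>, m is <e,<e,e>>; result <<e,t>,<<e,<t,e>>,e>>.
[f Q]: f is <e,<e,t>>, Q is e; result <e,t>.
[[m g] [f Q]]: [m g] is <<e,t>,<<e,<t,e>>,e>>, [f Q] is <e,t>; result <<e,<t,e>>,e>.
[r h]: r is <e,<e,<t,e>>>, h is e; result <e,<t,e>>.
[[[m g] [f Q]] [r h]]: [[m g] [f Q]] is <<e,<t,e>>,e>, [r h] is <e,<t,e>>; result e.

e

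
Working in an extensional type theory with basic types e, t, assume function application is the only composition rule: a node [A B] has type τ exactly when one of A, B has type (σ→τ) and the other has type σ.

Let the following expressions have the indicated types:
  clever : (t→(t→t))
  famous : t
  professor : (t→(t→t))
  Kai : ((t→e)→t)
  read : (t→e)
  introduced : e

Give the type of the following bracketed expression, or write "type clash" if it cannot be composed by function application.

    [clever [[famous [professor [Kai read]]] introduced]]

type clash

At [Kai read], Kai : ((t→e)→t) takes read : (t→e), giving t.
At [professor [Kai read]], professor : (t→(t→t)) takes [Kai read] : t, giving (t→t).
At [famous [professor [Kai read]]], [professor [Kai read]] : (t→t) takes famous : t, giving t.
[[famous [professor [Kai read]]] introduced]: t with e — neither is a function whose domain matches the other; composition fails here.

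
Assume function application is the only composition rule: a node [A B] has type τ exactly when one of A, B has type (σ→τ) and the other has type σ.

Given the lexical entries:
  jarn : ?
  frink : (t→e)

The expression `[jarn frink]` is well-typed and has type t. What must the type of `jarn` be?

[jarn frink] is required to be t. frink : (t→e) cannot yield t as functor, so jarn : ((t→e)→t).

((t→e)→t)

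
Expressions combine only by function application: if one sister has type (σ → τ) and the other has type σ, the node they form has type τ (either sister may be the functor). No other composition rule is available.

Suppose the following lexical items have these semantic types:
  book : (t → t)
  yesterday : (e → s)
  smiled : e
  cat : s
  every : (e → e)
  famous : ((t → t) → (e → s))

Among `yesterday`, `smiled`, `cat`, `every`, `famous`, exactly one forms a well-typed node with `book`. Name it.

yesterday : (e → s) — no; book wants t, and yesterday wants e.
smiled : e — no; book wants t, and smiled wants nothing (atomic).
cat : s — no; book wants t, and cat wants nothing (atomic).
every : (e → e) — no; book wants t, and every wants e.
famous — combines: famous : ((t → t) → (e → s)) takes book : (t → t) as argument, giving (e → s).

famous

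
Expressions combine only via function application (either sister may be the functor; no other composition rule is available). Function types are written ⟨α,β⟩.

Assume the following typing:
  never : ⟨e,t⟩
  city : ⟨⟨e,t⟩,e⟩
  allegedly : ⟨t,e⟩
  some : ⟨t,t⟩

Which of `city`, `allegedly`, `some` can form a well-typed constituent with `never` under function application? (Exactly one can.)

city

city — combines: city : ⟨⟨e,t⟩,e⟩ takes never : ⟨e,t⟩ as argument, giving e.
allegedly : ⟨t,e⟩ — does not combine with never.
some : ⟨t,t⟩ — does not combine with never.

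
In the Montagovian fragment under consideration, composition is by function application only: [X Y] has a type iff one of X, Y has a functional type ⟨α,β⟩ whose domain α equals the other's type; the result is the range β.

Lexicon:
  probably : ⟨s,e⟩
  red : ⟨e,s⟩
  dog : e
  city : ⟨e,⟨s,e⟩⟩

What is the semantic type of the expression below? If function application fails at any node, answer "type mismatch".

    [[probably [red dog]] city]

⟨s,e⟩

[red dog]: ⟨e,s⟩ applied to e yields s.
[probably [red dog]]: ⟨s,e⟩ applied to s yields e.
[[probably [red dog]] city]: ⟨e,⟨s,e⟩⟩ applied to e yields ⟨s,e⟩.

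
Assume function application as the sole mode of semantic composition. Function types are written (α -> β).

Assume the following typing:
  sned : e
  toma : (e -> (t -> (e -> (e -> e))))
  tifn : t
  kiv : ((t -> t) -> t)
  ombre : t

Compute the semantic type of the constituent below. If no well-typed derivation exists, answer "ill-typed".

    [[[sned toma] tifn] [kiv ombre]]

ill-typed

[sned toma] — toma of type (e -> (t -> (e -> (e -> e)))) combines with sned of type e: type (t -> (e -> (e -> e))).
[[sned toma] tifn] — [sned toma] of type (t -> (e -> (e -> e))) combines with tifn of type t: type (e -> (e -> e)).
At [kiv ombre]: neither ((t -> t) -> t) nor t can take the other as argument; the node is ill-typed.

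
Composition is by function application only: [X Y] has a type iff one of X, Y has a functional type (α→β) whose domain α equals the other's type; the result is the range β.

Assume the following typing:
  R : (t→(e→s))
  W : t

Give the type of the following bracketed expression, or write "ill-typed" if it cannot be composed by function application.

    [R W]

(e→s)

[R W]: functor R : (t→(e→s)), argument W : t; result (e→s).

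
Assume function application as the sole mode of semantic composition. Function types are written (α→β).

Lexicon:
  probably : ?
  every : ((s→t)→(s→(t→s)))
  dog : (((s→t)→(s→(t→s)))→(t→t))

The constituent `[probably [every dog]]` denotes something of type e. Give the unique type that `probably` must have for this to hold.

((t→t)→e)

[probably [every dog]] is required to be e. [every dog] : (t→t) cannot yield e as functor, so probably : ((t→t)→e).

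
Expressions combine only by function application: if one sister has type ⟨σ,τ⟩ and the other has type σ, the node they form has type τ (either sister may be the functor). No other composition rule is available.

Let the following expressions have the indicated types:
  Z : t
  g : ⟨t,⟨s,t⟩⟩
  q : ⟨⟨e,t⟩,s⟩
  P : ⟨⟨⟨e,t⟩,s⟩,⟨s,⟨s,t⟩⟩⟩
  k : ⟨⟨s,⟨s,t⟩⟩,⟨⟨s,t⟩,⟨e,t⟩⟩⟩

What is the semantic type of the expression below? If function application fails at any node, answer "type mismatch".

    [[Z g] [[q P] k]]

[Z g]: g is ⟨t,⟨s,t⟩⟩, Z is t; result ⟨s,t⟩.
[q P]: P is ⟨⟨⟨e,t⟩,s⟩,⟨s,⟨s,t⟩⟩⟩, q is ⟨⟨e,t⟩,s⟩; result ⟨s,⟨s,t⟩⟩.
[[q P] k]: k is ⟨⟨s,⟨s,t⟩⟩,⟨⟨s,t⟩,⟨e,t⟩⟩⟩, [q P] is ⟨s,⟨s,t⟩⟩; result ⟨⟨s,t⟩,⟨e,t⟩⟩.
[[Z g] [[q P] k]]: [[q P] k] is ⟨⟨s,t⟩,⟨e,t⟩⟩, [Z g] is ⟨s,t⟩; result ⟨e,t⟩.

⟨e,t⟩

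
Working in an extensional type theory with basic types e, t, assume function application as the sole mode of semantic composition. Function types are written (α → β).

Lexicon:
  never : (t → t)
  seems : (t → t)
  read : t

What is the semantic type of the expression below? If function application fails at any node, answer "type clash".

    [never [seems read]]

t

[seems read] — seems of type (t → t) combines with read of type t: type t.
[never [seems read]] — never of type (t → t) combines with [seems read] of type t: type t.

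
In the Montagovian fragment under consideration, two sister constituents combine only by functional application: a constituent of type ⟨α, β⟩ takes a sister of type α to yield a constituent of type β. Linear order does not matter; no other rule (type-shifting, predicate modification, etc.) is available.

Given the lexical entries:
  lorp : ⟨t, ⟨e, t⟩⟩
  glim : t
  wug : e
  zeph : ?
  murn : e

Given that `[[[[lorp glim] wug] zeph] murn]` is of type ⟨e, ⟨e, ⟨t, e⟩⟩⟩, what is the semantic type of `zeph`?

⟨t, ⟨e, ⟨e, ⟨e, ⟨t, e⟩⟩⟩⟩⟩

[[[[lorp glim] wug] zeph] murn] is required to be ⟨e, ⟨e, ⟨t, e⟩⟩⟩. murn : e cannot yield ⟨e, ⟨e, ⟨t, e⟩⟩⟩ as functor, so [[[lorp glim] wug] zeph] : ⟨e, ⟨e, ⟨e, ⟨t, e⟩⟩⟩⟩.
[[[lorp glim] wug] zeph] is required to be ⟨e, ⟨e, ⟨e, ⟨t, e⟩⟩⟩⟩. [[lorp glim] wug] : t cannot yield ⟨e, ⟨e, ⟨e, ⟨t, e⟩⟩⟩⟩ as functor, so zeph : ⟨t, ⟨e, ⟨e, ⟨e, ⟨t, e⟩⟩⟩⟩⟩.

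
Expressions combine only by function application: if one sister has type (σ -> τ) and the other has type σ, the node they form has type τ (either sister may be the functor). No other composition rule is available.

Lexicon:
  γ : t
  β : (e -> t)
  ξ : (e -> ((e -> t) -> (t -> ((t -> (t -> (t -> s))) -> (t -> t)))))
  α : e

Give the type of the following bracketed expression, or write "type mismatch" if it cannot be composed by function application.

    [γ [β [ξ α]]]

[ξ α]: ξ is (e -> ((e -> t) -> (t -> ((t -> (t -> (t -> s))) -> (t -> t))))), α is e; result ((e -> t) -> (t -> ((t -> (t -> (t -> s))) -> (t -> t)))).
[β [ξ α]]: [ξ α] is ((e -> t) -> (t -> ((t -> (t -> (t -> s))) -> (t -> t)))), β is (e -> t); result (t -> ((t -> (t -> (t -> s))) -> (t -> t))).
[γ [β [ξ α]]]: [β [ξ α]] is (t -> ((t -> (t -> (t -> s))) -> (t -> t))), γ is t; result ((t -> (t -> (t -> s))) -> (t -> t)).

((t -> (t -> (t -> s))) -> (t -> t))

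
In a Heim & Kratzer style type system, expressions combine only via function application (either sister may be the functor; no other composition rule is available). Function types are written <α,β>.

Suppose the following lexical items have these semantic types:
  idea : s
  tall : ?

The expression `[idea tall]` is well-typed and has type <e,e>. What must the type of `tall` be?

<s,<e,e>>

[idea tall] must have type <e,e>. The sister idea has type s; that is not a function onto <e,e>, so tall must be the functor, of type <s,<e,e>>.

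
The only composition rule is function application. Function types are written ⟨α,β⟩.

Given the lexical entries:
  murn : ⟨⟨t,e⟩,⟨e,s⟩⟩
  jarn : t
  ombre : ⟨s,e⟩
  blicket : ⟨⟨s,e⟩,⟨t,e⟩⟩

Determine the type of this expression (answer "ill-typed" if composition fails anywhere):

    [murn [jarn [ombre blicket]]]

[ombre blicket]: blicket is ⟨⟨s,e⟩,⟨t,e⟩⟩, ombre is ⟨s,e⟩; result ⟨t,e⟩.
[jarn [ombre blicket]]: [ombre blicket] is ⟨t,e⟩, jarn is t; result e.
At [murn [jarn [ombre blicket]]]: neither ⟨⟨t,e⟩,⟨e,s⟩⟩ nor e can take the other as argument; the node is ill-typed.

ill-typed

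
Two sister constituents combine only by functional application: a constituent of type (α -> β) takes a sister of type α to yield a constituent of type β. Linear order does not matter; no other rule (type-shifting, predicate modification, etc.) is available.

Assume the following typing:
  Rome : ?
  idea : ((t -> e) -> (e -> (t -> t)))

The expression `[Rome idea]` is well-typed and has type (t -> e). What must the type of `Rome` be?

[Rome idea] must have type (t -> e). The sister idea has type ((t -> e) -> (e -> (t -> t))); that is not a function onto (t -> e), so Rome must be the functor, of type (((t -> e) -> (e -> (t -> t))) -> (t -> e)).

(((t -> e) -> (e -> (t -> t))) -> (t -> e))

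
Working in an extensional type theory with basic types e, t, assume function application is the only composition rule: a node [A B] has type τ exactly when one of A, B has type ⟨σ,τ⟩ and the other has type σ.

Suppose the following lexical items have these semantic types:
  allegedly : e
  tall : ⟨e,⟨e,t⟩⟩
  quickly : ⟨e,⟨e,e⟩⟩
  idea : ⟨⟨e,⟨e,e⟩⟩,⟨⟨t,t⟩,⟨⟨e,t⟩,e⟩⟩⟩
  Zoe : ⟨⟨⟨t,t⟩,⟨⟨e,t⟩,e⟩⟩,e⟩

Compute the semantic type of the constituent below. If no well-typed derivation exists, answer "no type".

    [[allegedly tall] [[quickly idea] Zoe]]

[allegedly tall]: functor tall : ⟨e,⟨e,t⟩⟩, argument allegedly : e; result ⟨e,t⟩.
[quickly idea]: functor idea : ⟨⟨e,⟨e,e⟩⟩,⟨⟨t,t⟩,⟨⟨e,t⟩,e⟩⟩⟩, argument quickly : ⟨e,⟨e,e⟩⟩; result ⟨⟨t,t⟩,⟨⟨e,t⟩,e⟩⟩.
[[quickly idea] Zoe]: functor Zoe : ⟨⟨⟨t,t⟩,⟨⟨e,t⟩,e⟩⟩,e⟩, argument [quickly idea] : ⟨⟨t,t⟩,⟨⟨e,t⟩,e⟩⟩; result e.
[[allegedly tall] [[quickly idea] Zoe]]: functor [allegedly tall] : ⟨e,t⟩, argument [[quickly idea] Zoe] : e; result t.

t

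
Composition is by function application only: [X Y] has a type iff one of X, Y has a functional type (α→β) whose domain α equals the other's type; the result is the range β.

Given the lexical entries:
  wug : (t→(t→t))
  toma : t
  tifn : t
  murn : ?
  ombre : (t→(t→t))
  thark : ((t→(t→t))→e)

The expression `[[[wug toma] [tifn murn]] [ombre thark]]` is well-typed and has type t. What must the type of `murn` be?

For [[[wug toma] [tifn murn]] [ombre thark]] to have type t with [ombre thark] of type e, [[wug toma] [tifn murn]] must be the function: [[wug toma] [tifn murn]] : (e→t).
For [[wug toma] [tifn murn]] to have type (e→t) with [wug toma] of type (t→t), [tifn murn] must be the function: [tifn murn] : ((t→t)→(e→t)).
For [tifn murn] to have type ((t→t)→(e→t)) with tifn of type t, murn must be the function: murn : (t→((t→t)→(e→t))).

(t→((t→t)→(e→t)))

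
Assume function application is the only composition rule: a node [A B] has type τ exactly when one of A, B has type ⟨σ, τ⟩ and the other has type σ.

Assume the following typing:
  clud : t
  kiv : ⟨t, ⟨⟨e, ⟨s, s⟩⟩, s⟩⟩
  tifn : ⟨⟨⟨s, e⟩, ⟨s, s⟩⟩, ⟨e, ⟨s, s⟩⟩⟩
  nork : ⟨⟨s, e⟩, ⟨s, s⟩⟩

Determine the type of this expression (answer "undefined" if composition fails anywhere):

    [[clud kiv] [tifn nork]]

s

[clud kiv] — kiv of type ⟨t, ⟨⟨e, ⟨s, s⟩⟩, s⟩⟩ combines with clud of type t: type ⟨⟨e, ⟨s, s⟩⟩, s⟩.
[tifn nork] — tifn of type ⟨⟨⟨s, e⟩, ⟨s, s⟩⟩, ⟨e, ⟨s, s⟩⟩⟩ combines with nork of type ⟨⟨s, e⟩, ⟨s, s⟩⟩: type ⟨e, ⟨s, s⟩⟩.
[[clud kiv] [tifn nork]] — [clud kiv] of type ⟨⟨e, ⟨s, s⟩⟩, s⟩ combines with [tifn nork] of type ⟨e, ⟨s, s⟩⟩: type s.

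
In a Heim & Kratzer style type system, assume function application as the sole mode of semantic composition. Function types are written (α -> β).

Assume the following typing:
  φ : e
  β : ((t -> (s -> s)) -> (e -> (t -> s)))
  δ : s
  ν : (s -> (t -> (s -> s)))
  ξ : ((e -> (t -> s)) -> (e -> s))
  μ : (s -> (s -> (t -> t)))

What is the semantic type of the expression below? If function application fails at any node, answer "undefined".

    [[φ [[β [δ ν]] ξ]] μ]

(s -> (t -> t))

At [δ ν], ν : (s -> (t -> (s -> s))) takes δ : s, giving (t -> (s -> s)).
At [β [δ ν]], β : ((t -> (s -> s)) -> (e -> (t -> s))) takes [δ ν] : (t -> (s -> s)), giving (e -> (t -> s)).
At [[β [δ ν]] ξ], ξ : ((e -> (t -> s)) -> (e -> s)) takes [β [δ ν]] : (e -> (t -> s)), giving (e -> s).
At [φ [[β [δ ν]] ξ]], [[β [δ ν]] ξ] : (e -> s) takes φ : e, giving s.
At [[φ [[β [δ ν]] ξ]] μ], μ : (s -> (s -> (t -> t))) takes [φ [[β [δ ν]] ξ]] : s, giving (s -> (t -> t)).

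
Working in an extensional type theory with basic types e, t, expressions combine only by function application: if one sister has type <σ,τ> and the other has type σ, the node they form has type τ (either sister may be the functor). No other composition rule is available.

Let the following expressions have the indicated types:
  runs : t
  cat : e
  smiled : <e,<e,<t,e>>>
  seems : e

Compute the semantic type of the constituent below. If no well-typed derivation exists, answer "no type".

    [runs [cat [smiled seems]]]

At [smiled seems], smiled : <e,<e,<t,e>>> takes seems : e, giving <e,<t,e>>.
At [cat [smiled seems]], [smiled seems] : <e,<t,e>> takes cat : e, giving <t,e>.
At [runs [cat [smiled seems]]], [cat [smiled seems]] : <t,e> takes runs : t, giving e.

e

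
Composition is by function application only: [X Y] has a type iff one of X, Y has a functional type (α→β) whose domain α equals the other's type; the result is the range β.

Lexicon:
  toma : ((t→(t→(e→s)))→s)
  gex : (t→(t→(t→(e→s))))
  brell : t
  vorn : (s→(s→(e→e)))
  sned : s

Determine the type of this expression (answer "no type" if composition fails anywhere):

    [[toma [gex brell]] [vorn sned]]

(e→e)

[gex brell]: functor gex : (t→(t→(t→(e→s)))), argument brell : t; result (t→(t→(e→s))).
[toma [gex brell]]: functor toma : ((t→(t→(e→s)))→s), argument [gex brell] : (t→(t→(e→s))); result s.
[vorn sned]: functor vorn : (s→(s→(e→e))), argument sned : s; result (s→(e→e)).
[[toma [gex brell]] [vorn sned]]: functor [vorn sned] : (s→(e→e)), argument [toma [gex brell]] : s; result (e→e).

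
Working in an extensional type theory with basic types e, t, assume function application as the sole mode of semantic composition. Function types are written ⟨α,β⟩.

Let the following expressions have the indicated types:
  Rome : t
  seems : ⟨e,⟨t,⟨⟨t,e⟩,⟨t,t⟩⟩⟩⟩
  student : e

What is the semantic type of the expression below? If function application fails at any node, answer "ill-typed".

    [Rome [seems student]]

[seems student] — seems of type ⟨e,⟨t,⟨⟨t,e⟩,⟨t,t⟩⟩⟩⟩ combines with student of type e: type ⟨t,⟨⟨t,e⟩,⟨t,t⟩⟩⟩.
[Rome [seems student]] — [seems student] of type ⟨t,⟨⟨t,e⟩,⟨t,t⟩⟩⟩ combines with Rome of type t: type ⟨⟨t,e⟩,⟨t,t⟩⟩.

⟨⟨t,e⟩,⟨t,t⟩⟩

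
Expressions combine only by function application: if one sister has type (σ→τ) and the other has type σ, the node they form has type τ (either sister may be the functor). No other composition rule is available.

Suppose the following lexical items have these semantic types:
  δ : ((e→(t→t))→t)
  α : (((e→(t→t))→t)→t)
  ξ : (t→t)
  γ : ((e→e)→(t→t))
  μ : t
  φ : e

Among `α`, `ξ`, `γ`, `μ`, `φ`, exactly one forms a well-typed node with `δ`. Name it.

α — combines: α : (((e→(t→t))→t)→t) takes δ : ((e→(t→t))→t) as argument, giving t.
ξ : (t→t) — neither side's domain matches the other.
γ : ((e→e)→(t→t)) — neither side's domain matches the other.
μ : t — neither side's domain matches the other.
φ : e — neither side's domain matches the other.

α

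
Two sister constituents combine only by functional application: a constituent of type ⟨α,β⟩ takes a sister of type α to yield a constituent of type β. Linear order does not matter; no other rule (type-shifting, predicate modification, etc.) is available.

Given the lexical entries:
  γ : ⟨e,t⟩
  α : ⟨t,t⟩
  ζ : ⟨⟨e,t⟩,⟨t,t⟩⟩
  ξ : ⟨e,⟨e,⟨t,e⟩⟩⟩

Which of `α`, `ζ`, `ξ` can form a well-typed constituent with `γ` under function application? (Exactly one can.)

α : ⟨t,t⟩ — γ needs e; α needs t; neither fits.
ζ — combines: ζ : ⟨⟨e,t⟩,⟨t,t⟩⟩ takes γ : ⟨e,t⟩ as argument, giving ⟨t,t⟩.
ξ : ⟨e,⟨e,⟨t,e⟩⟩⟩ — γ needs e; ξ needs e; neither fits.

ζ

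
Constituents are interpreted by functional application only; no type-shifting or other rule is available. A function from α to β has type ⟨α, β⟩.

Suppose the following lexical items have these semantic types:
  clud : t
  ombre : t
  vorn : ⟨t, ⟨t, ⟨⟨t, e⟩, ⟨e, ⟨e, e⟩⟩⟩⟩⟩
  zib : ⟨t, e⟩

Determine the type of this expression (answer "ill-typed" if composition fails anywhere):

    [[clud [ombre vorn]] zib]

⟨e, ⟨e, e⟩⟩

[ombre vorn]: ⟨t, ⟨t, ⟨⟨t, e⟩, ⟨e, ⟨e, e⟩⟩⟩⟩⟩ applied to t yields ⟨t, ⟨⟨t, e⟩, ⟨e, ⟨e, e⟩⟩⟩⟩.
[clud [ombre vorn]]: ⟨t, ⟨⟨t, e⟩, ⟨e, ⟨e, e⟩⟩⟩⟩ applied to t yields ⟨⟨t, e⟩, ⟨e, ⟨e, e⟩⟩⟩.
[[clud [ombre vorn]] zib]: ⟨⟨t, e⟩, ⟨e, ⟨e, e⟩⟩⟩ applied to ⟨t, e⟩ yields ⟨e, ⟨e, e⟩⟩.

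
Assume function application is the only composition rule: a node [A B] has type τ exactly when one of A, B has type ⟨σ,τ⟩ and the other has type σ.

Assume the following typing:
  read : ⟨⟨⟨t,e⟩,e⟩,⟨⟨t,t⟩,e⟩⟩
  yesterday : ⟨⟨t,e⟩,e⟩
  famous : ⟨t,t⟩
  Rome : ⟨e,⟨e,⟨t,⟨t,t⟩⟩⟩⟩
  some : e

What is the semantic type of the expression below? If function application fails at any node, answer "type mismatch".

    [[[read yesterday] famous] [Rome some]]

[read yesterday]: ⟨⟨⟨t,e⟩,e⟩,⟨⟨t,t⟩,e⟩⟩ applied to ⟨⟨t,e⟩,e⟩ yields ⟨⟨t,t⟩,e⟩.
[[read yesterday] famous]: ⟨⟨t,t⟩,e⟩ applied to ⟨t,t⟩ yields e.
[Rome some]: ⟨e,⟨e,⟨t,⟨t,t⟩⟩⟩⟩ applied to e yields ⟨e,⟨t,⟨t,t⟩⟩⟩.
[[[read yesterday] famous] [Rome some]]: ⟨e,⟨t,⟨t,t⟩⟩⟩ applied to e yields ⟨t,⟨t,t⟩⟩.

⟨t,⟨t,t⟩⟩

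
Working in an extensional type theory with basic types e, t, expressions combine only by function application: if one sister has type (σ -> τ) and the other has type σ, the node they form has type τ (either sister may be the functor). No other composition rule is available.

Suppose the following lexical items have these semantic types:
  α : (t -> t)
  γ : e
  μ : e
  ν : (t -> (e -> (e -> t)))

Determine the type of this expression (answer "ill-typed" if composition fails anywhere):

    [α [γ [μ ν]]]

[μ ν]: e with (t -> (e -> (e -> t))) — neither is a function whose domain matches the other; composition fails here.

ill-typed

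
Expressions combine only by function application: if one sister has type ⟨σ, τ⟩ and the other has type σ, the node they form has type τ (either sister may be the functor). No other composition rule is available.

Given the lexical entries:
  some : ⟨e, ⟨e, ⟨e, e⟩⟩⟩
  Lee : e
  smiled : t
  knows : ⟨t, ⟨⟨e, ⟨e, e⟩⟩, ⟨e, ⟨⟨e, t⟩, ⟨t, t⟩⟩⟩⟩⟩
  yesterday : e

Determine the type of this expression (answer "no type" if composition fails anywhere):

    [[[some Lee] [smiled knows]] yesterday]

At [some Lee], some : ⟨e, ⟨e, ⟨e, e⟩⟩⟩ takes Lee : e, giving ⟨e, ⟨e, e⟩⟩.
At [smiled knows], knows : ⟨t, ⟨⟨e, ⟨e, e⟩⟩, ⟨e, ⟨⟨e, t⟩, ⟨t, t⟩⟩⟩⟩⟩ takes smiled : t, giving ⟨⟨e, ⟨e, e⟩⟩, ⟨e, ⟨⟨e, t⟩, ⟨t, t⟩⟩⟩⟩.
At [[some Lee] [smiled knows]], [smiled knows] : ⟨⟨e, ⟨e, e⟩⟩, ⟨e, ⟨⟨e, t⟩, ⟨t, t⟩⟩⟩⟩ takes [some Lee] : ⟨e, ⟨e, e⟩⟩, giving ⟨e, ⟨⟨e, t⟩, ⟨t, t⟩⟩⟩.
At [[[some Lee] [smiled knows]] yesterday], [[some Lee] [smiled knows]] : ⟨e, ⟨⟨e, t⟩, ⟨t, t⟩⟩⟩ takes yesterday : e, giving ⟨⟨e, t⟩, ⟨t, t⟩⟩.

⟨⟨e, t⟩, ⟨t, t⟩⟩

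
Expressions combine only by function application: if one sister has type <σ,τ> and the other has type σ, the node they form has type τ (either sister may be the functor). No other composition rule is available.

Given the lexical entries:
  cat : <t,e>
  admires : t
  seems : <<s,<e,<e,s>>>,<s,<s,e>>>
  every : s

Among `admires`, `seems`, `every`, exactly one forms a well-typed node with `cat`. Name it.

admires

admires — combines: cat : <t,e> takes admires : t as argument, giving e.
seems : <<s,<e,<e,s>>>,<s,<s,e>>> — does not combine with cat.
every : s — does not combine with cat.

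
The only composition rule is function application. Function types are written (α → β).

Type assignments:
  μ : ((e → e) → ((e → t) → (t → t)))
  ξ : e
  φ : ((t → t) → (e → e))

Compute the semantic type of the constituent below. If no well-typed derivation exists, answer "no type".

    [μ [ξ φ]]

no type

[ξ φ]: e and ((t → t) → (e → e)) cannot combine by function application — type clash.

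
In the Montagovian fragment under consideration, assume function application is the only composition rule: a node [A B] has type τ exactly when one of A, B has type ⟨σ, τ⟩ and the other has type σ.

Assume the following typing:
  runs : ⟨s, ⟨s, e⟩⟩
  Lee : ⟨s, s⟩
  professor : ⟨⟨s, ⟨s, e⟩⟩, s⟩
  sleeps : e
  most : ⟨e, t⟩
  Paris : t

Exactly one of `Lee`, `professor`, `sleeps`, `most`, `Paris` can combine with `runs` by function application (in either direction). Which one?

Lee : ⟨s, s⟩ — neither side's domain matches the other.
professor — combines: professor : ⟨⟨s, ⟨s, e⟩⟩, s⟩ takes runs : ⟨s, ⟨s, e⟩⟩ as argument, giving s.
sleeps : e — neither side's domain matches the other.
most : ⟨e, t⟩ — neither side's domain matches the other.
Paris : t — neither side's domain matches the other.

professor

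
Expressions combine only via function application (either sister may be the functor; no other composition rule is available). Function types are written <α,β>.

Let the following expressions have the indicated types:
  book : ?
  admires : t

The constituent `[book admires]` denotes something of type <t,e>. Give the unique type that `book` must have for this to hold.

At [book admires] (required: <t,e>): admires is t, which is not a function with range <t,e>; hence book is the functor — type <t,<t,e>>.

<t,<t,e>>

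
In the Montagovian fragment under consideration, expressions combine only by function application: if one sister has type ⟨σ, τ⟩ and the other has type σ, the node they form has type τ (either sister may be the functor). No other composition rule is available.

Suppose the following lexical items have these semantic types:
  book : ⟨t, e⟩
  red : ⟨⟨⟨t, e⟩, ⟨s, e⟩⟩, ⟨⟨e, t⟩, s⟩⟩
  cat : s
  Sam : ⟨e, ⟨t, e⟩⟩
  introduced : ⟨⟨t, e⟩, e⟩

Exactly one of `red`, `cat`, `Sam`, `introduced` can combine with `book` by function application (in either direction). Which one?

introduced

red : ⟨⟨⟨t, e⟩, ⟨s, e⟩⟩, ⟨⟨e, t⟩, s⟩⟩ — no; book wants t, and red wants ⟨⟨t, e⟩, ⟨s, e⟩⟩.
cat : s — no; book wants t, and cat wants nothing (atomic).
Sam : ⟨e, ⟨t, e⟩⟩ — no; book wants t, and Sam wants e.
introduced — combines: introduced : ⟨⟨t, e⟩, e⟩ takes book : ⟨t, e⟩ as argument, giving e.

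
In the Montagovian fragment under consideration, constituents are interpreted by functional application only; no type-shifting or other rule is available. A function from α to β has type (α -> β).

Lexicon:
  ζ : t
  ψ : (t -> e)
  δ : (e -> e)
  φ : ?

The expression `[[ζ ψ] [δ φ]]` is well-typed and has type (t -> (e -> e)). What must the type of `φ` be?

[[ζ ψ] [δ φ]] is required to be (t -> (e -> e)). [ζ ψ] : e cannot yield (t -> (e -> e)) as functor, so [δ φ] : (e -> (t -> (e -> e))).
[δ φ] is required to be (e -> (t -> (e -> e))). δ : (e -> e) cannot yield (e -> (t -> (e -> e))) as functor, so φ : ((e -> e) -> (e -> (t -> (e -> e)))).

((e -> e) -> (e -> (t -> (e -> e))))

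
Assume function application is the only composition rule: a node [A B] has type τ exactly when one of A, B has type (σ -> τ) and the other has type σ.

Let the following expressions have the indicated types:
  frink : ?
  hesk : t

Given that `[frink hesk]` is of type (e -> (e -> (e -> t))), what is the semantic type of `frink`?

At [frink hesk] (required: (e -> (e -> (e -> t)))): hesk is t, which is not a function with range (e -> (e -> (e -> t))); hence frink is the functor — type (t -> (e -> (e -> (e -> t)))).

(t -> (e -> (e -> (e -> t))))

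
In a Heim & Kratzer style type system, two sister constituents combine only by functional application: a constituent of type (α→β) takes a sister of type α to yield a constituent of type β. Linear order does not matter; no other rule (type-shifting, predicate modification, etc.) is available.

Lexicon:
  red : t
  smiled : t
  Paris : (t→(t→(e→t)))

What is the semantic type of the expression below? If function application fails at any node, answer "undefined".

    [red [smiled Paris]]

(e→t)

[smiled Paris]: (t→(t→(e→t))) applied to t yields (t→(e→t)).
[red [smiled Paris]]: (t→(e→t)) applied to t yields (e→t).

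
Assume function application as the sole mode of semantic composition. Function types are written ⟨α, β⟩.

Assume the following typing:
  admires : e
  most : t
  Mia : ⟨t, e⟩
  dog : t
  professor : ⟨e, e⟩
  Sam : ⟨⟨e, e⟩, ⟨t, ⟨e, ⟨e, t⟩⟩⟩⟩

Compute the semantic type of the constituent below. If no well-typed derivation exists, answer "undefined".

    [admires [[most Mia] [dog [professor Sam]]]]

[most Mia] — Mia of type ⟨t, e⟩ combines with most of type t: type e.
[professor Sam] — Sam of type ⟨⟨e, e⟩, ⟨t, ⟨e, ⟨e, t⟩⟩⟩⟩ combines with professor of type ⟨e, e⟩: type ⟨t, ⟨e, ⟨e, t⟩⟩⟩.
[dog [professor Sam]] — [professor Sam] of type ⟨t, ⟨e, ⟨e, t⟩⟩⟩ combines with dog of type t: type ⟨e, ⟨e, t⟩⟩.
[[most Mia] [dog [professor Sam]]] — [dog [professor Sam]] of type ⟨e, ⟨e, t⟩⟩ combines with [most Mia] of type e: type ⟨e, t⟩.
[admires [[most Mia] [dog [professor Sam]]]] — [[most Mia] [dog [professor Sam]]] of type ⟨e, t⟩ combines with admires of type e: type t.

t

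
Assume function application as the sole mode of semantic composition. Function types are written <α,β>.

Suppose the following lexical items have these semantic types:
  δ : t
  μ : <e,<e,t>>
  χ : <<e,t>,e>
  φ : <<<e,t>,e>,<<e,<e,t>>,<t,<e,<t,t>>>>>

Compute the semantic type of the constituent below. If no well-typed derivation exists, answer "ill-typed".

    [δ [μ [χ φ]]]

[χ φ] — φ of type <<<e,t>,e>,<<e,<e,t>>,<t,<e,<t,t>>>>> combines with χ of type <<e,t>,e>: type <<e,<e,t>>,<t,<e,<t,t>>>>.
[μ [χ φ]] — [χ φ] of type <<e,<e,t>>,<t,<e,<t,t>>>> combines with μ of type <e,<e,t>>: type <t,<e,<t,t>>>.
[δ [μ [χ φ]]] — [μ [χ φ]] of type <t,<e,<t,t>>> combines with δ of type t: type <e,<t,t>>.

<e,<t,t>>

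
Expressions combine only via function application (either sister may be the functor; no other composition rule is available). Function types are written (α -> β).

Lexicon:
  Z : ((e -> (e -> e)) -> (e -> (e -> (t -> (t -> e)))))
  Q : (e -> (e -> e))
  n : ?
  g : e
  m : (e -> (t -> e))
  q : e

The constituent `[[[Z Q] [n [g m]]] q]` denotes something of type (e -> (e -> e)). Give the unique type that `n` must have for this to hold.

For [[[Z Q] [n [g m]]] q] to have type (e -> (e -> e)) with q of type e, [[Z Q] [n [g m]]] must be the function: [[Z Q] [n [g m]]] : (e -> (e -> (e -> e))).
For [[Z Q] [n [g m]]] to have type (e -> (e -> (e -> e))) with [Z Q] of type (e -> (e -> (t -> (t -> e)))), [n [g m]] must be the function: [n [g m]] : ((e -> (e -> (t -> (t -> e)))) -> (e -> (e -> (e -> e)))).
For [n [g m]] to have type ((e -> (e -> (t -> (t -> e)))) -> (e -> (e -> (e -> e)))) with [g m] of type (t -> e), n must be the function: n : ((t -> e) -> ((e -> (e -> (t -> (t -> e)))) -> (e -> (e -> (e -> e))))).

((t -> e) -> ((e -> (e -> (t -> (t -> e)))) -> (e -> (e -> (e -> e)))))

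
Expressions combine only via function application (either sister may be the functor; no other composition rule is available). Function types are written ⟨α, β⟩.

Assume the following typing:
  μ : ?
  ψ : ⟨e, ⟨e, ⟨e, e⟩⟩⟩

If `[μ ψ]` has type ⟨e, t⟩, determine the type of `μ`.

[μ ψ] is required to be ⟨e, t⟩. ψ : ⟨e, ⟨e, ⟨e, e⟩⟩⟩ cannot yield ⟨e, t⟩ as functor, so μ : ⟨⟨e, ⟨e, ⟨e, e⟩⟩⟩, ⟨e, t⟩⟩.

⟨⟨e, ⟨e, ⟨e, e⟩⟩⟩, ⟨e, t⟩⟩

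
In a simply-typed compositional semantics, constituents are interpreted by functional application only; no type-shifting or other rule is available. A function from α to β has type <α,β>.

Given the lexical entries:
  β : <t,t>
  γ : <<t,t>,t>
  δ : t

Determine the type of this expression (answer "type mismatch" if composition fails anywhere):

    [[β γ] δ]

At [β γ], γ : <<t,t>,t> takes β : <t,t>, giving t.
[[β γ] δ]: t and t cannot combine by function application — type clash.

type mismatch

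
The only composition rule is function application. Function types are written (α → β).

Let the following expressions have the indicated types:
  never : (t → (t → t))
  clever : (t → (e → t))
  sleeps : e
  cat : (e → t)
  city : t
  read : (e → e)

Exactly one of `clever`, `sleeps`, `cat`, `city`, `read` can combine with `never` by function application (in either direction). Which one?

clever : (t → (e → t)) — does not combine with never.
sleeps : e — does not combine with never.
cat : (e → t) — does not combine with never.
city — combines: never : (t → (t → t)) takes city : t as argument, giving (t → t).
read : (e → e) — does not combine with never.

city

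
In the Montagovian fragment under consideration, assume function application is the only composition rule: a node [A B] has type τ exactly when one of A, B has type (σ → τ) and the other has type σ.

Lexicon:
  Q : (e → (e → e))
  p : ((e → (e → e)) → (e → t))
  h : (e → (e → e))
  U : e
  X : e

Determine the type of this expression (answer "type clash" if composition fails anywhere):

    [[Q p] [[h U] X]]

t

At [Q p], p : ((e → (e → e)) → (e → t)) takes Q : (e → (e → e)), giving (e → t).
At [h U], h : (e → (e → e)) takes U : e, giving (e → e).
At [[h U] X], [h U] : (e → e) takes X : e, giving e.
At [[Q p] [[h U] X]], [Q p] : (e → t) takes [[h U] X] : e, giving t.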